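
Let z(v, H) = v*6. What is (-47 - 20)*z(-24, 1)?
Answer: 9648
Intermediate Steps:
z(v, H) = 6*v
(-47 - 20)*z(-24, 1) = (-47 - 20)*(6*(-24)) = -67*(-144) = 9648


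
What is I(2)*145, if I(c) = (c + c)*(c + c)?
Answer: 2320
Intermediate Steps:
I(c) = 4*c² (I(c) = (2*c)*(2*c) = 4*c²)
I(2)*145 = (4*2²)*145 = (4*4)*145 = 16*145 = 2320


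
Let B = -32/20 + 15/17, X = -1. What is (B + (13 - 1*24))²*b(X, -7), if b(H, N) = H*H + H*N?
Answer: 7936128/7225 ≈ 1098.4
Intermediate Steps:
b(H, N) = H² + H*N
B = -61/85 (B = -32*1/20 + 15*(1/17) = -8/5 + 15/17 = -61/85 ≈ -0.71765)
(B + (13 - 1*24))²*b(X, -7) = (-61/85 + (13 - 1*24))²*(-(-1 - 7)) = (-61/85 + (13 - 24))²*(-1*(-8)) = (-61/85 - 11)²*8 = (-996/85)²*8 = (992016/7225)*8 = 7936128/7225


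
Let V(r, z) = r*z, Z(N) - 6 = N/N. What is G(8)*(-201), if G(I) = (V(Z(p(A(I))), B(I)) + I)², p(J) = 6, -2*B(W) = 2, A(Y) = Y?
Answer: -201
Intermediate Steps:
B(W) = -1 (B(W) = -½*2 = -1)
Z(N) = 7 (Z(N) = 6 + N/N = 6 + 1 = 7)
G(I) = (-7 + I)² (G(I) = (7*(-1) + I)² = (-7 + I)²)
G(8)*(-201) = (-7 + 8)²*(-201) = 1²*(-201) = 1*(-201) = -201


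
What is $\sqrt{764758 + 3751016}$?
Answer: $\sqrt{4515774} \approx 2125.0$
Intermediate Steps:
$\sqrt{764758 + 3751016} = \sqrt{4515774}$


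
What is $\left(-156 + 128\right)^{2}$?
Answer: $784$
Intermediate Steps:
$\left(-156 + 128\right)^{2} = \left(-28\right)^{2} = 784$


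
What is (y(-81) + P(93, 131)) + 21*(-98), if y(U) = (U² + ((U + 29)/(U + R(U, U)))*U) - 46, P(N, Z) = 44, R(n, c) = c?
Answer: 4475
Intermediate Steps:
y(U) = -63/2 + U² + U/2 (y(U) = (U² + ((U + 29)/(U + U))*U) - 46 = (U² + ((29 + U)/((2*U)))*U) - 46 = (U² + ((29 + U)*(1/(2*U)))*U) - 46 = (U² + ((29 + U)/(2*U))*U) - 46 = (U² + (29/2 + U/2)) - 46 = (29/2 + U² + U/2) - 46 = -63/2 + U² + U/2)
(y(-81) + P(93, 131)) + 21*(-98) = ((-63/2 + (-81)² + (½)*(-81)) + 44) + 21*(-98) = ((-63/2 + 6561 - 81/2) + 44) - 2058 = (6489 + 44) - 2058 = 6533 - 2058 = 4475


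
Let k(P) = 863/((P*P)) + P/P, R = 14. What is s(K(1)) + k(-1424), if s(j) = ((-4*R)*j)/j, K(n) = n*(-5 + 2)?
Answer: -111526817/2027776 ≈ -55.000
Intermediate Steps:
K(n) = -3*n (K(n) = n*(-3) = -3*n)
s(j) = -56 (s(j) = ((-4*14)*j)/j = (-56*j)/j = -56)
k(P) = 1 + 863/P² (k(P) = 863/(P²) + 1 = 863/P² + 1 = 1 + 863/P²)
s(K(1)) + k(-1424) = -56 + (1 + 863/(-1424)²) = -56 + (1 + 863*(1/2027776)) = -56 + (1 + 863/2027776) = -56 + 2028639/2027776 = -111526817/2027776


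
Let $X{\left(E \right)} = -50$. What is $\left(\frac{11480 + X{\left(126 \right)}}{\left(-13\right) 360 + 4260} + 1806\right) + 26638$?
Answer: $\frac{397835}{14} \approx 28417.0$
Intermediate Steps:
$\left(\frac{11480 + X{\left(126 \right)}}{\left(-13\right) 360 + 4260} + 1806\right) + 26638 = \left(\frac{11480 - 50}{\left(-13\right) 360 + 4260} + 1806\right) + 26638 = \left(\frac{11430}{-4680 + 4260} + 1806\right) + 26638 = \left(\frac{11430}{-420} + 1806\right) + 26638 = \left(11430 \left(- \frac{1}{420}\right) + 1806\right) + 26638 = \left(- \frac{381}{14} + 1806\right) + 26638 = \frac{24903}{14} + 26638 = \frac{397835}{14}$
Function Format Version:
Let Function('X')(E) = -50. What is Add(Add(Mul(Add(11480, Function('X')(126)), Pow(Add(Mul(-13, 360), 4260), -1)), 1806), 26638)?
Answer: Rational(397835, 14) ≈ 28417.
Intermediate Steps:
Add(Add(Mul(Add(11480, Function('X')(126)), Pow(Add(Mul(-13, 360), 4260), -1)), 1806), 26638) = Add(Add(Mul(Add(11480, -50), Pow(Add(Mul(-13, 360), 4260), -1)), 1806), 26638) = Add(Add(Mul(11430, Pow(Add(-4680, 4260), -1)), 1806), 26638) = Add(Add(Mul(11430, Pow(-420, -1)), 1806), 26638) = Add(Add(Mul(11430, Rational(-1, 420)), 1806), 26638) = Add(Add(Rational(-381, 14), 1806), 26638) = Add(Rational(24903, 14), 26638) = Rational(397835, 14)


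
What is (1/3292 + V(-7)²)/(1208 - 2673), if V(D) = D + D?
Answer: -645233/4822780 ≈ -0.13379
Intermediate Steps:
V(D) = 2*D
(1/3292 + V(-7)²)/(1208 - 2673) = (1/3292 + (2*(-7))²)/(1208 - 2673) = (1/3292 + (-14)²)/(-1465) = (1/3292 + 196)*(-1/1465) = (645233/3292)*(-1/1465) = -645233/4822780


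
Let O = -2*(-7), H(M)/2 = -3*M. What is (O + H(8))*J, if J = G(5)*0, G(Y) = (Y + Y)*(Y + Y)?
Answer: 0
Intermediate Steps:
H(M) = -6*M (H(M) = 2*(-3*M) = -6*M)
G(Y) = 4*Y**2 (G(Y) = (2*Y)*(2*Y) = 4*Y**2)
O = 14
J = 0 (J = (4*5**2)*0 = (4*25)*0 = 100*0 = 0)
(O + H(8))*J = (14 - 6*8)*0 = (14 - 48)*0 = -34*0 = 0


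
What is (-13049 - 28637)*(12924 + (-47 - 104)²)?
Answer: -1489232350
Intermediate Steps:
(-13049 - 28637)*(12924 + (-47 - 104)²) = -41686*(12924 + (-151)²) = -41686*(12924 + 22801) = -41686*35725 = -1489232350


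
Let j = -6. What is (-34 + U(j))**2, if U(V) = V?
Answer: 1600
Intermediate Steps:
(-34 + U(j))**2 = (-34 - 6)**2 = (-40)**2 = 1600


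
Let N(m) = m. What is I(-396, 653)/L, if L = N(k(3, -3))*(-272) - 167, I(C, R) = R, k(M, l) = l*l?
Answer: -653/2615 ≈ -0.24971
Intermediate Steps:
k(M, l) = l**2
L = -2615 (L = (-3)**2*(-272) - 167 = 9*(-272) - 167 = -2448 - 167 = -2615)
I(-396, 653)/L = 653/(-2615) = 653*(-1/2615) = -653/2615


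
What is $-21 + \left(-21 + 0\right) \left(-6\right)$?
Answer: $105$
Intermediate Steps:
$-21 + \left(-21 + 0\right) \left(-6\right) = -21 - -126 = -21 + 126 = 105$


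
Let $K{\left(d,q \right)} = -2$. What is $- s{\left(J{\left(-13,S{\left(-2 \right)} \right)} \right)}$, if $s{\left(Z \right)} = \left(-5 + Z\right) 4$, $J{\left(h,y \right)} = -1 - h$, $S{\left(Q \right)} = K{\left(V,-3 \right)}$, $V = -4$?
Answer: $-28$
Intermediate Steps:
$S{\left(Q \right)} = -2$
$s{\left(Z \right)} = -20 + 4 Z$
$- s{\left(J{\left(-13,S{\left(-2 \right)} \right)} \right)} = - (-20 + 4 \left(-1 - -13\right)) = - (-20 + 4 \left(-1 + 13\right)) = - (-20 + 4 \cdot 12) = - (-20 + 48) = \left(-1\right) 28 = -28$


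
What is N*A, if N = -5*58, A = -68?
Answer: 19720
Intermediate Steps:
N = -290
N*A = -290*(-68) = 19720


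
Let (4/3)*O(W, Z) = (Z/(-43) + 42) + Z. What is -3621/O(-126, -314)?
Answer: 103802/5691 ≈ 18.240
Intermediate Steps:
O(W, Z) = 63/2 + 63*Z/86 (O(W, Z) = 3*((Z/(-43) + 42) + Z)/4 = 3*((Z*(-1/43) + 42) + Z)/4 = 3*((-Z/43 + 42) + Z)/4 = 3*((42 - Z/43) + Z)/4 = 3*(42 + 42*Z/43)/4 = 63/2 + 63*Z/86)
-3621/O(-126, -314) = -3621/(63/2 + (63/86)*(-314)) = -3621/(63/2 - 9891/43) = -3621/(-17073/86) = -3621*(-86/17073) = 103802/5691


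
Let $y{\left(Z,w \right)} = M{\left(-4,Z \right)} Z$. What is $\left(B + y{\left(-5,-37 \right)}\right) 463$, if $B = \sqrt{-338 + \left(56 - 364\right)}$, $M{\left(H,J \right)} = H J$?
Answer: $-46300 + 463 i \sqrt{646} \approx -46300.0 + 11768.0 i$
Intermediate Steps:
$y{\left(Z,w \right)} = - 4 Z^{2}$ ($y{\left(Z,w \right)} = - 4 Z Z = - 4 Z^{2}$)
$B = i \sqrt{646}$ ($B = \sqrt{-338 + \left(56 - 364\right)} = \sqrt{-338 - 308} = \sqrt{-646} = i \sqrt{646} \approx 25.417 i$)
$\left(B + y{\left(-5,-37 \right)}\right) 463 = \left(i \sqrt{646} - 4 \left(-5\right)^{2}\right) 463 = \left(i \sqrt{646} - 100\right) 463 = \left(-100 + i \sqrt{646}\right) 463 = -46300 + 463 i \sqrt{646}$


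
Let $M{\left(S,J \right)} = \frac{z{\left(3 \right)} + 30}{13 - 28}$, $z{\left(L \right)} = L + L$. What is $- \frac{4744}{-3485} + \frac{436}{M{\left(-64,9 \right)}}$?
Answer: $- \frac{1885093}{10455} \approx -180.31$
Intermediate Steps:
$z{\left(L \right)} = 2 L$
$M{\left(S,J \right)} = - \frac{12}{5}$ ($M{\left(S,J \right)} = \frac{2 \cdot 3 + 30}{13 - 28} = \frac{6 + 30}{-15} = 36 \left(- \frac{1}{15}\right) = - \frac{12}{5}$)
$- \frac{4744}{-3485} + \frac{436}{M{\left(-64,9 \right)}} = - \frac{4744}{-3485} + \frac{436}{- \frac{12}{5}} = \left(-4744\right) \left(- \frac{1}{3485}\right) + 436 \left(- \frac{5}{12}\right) = \frac{4744}{3485} - \frac{545}{3} = - \frac{1885093}{10455}$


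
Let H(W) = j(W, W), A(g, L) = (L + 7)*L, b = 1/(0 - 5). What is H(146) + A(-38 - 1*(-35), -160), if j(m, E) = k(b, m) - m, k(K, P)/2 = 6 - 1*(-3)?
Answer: 24352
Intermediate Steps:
b = -⅕ (b = 1/(-5) = -⅕ ≈ -0.20000)
k(K, P) = 18 (k(K, P) = 2*(6 - 1*(-3)) = 2*(6 + 3) = 2*9 = 18)
A(g, L) = L*(7 + L) (A(g, L) = (7 + L)*L = L*(7 + L))
j(m, E) = 18 - m
H(W) = 18 - W
H(146) + A(-38 - 1*(-35), -160) = (18 - 1*146) - 160*(7 - 160) = (18 - 146) - 160*(-153) = -128 + 24480 = 24352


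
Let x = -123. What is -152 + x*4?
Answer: -644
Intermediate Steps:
-152 + x*4 = -152 - 123*4 = -152 - 492 = -644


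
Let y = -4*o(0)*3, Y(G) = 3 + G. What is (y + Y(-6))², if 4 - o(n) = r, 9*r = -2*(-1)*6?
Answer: 1225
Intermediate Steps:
r = 4/3 (r = (-2*(-1)*6)/9 = (2*6)/9 = (⅑)*12 = 4/3 ≈ 1.3333)
o(n) = 8/3 (o(n) = 4 - 1*4/3 = 4 - 4/3 = 8/3)
y = -32 (y = -4*8/3*3 = -32/3*3 = -32)
(y + Y(-6))² = (-32 + (3 - 6))² = (-32 - 3)² = (-35)² = 1225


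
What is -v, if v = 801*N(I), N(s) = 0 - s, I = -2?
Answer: -1602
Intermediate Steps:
N(s) = -s
v = 1602 (v = 801*(-1*(-2)) = 801*2 = 1602)
-v = -1*1602 = -1602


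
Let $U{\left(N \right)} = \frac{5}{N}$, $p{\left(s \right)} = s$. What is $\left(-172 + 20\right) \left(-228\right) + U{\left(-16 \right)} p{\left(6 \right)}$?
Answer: $\frac{277233}{8} \approx 34654.0$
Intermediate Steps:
$\left(-172 + 20\right) \left(-228\right) + U{\left(-16 \right)} p{\left(6 \right)} = \left(-172 + 20\right) \left(-228\right) + \frac{5}{-16} \cdot 6 = \left(-152\right) \left(-228\right) + 5 \left(- \frac{1}{16}\right) 6 = 34656 - \frac{15}{8} = \frac{277233}{8}$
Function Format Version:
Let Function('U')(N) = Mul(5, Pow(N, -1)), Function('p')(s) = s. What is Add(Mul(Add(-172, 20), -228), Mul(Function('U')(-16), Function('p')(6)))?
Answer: Rational(277233, 8) ≈ 34654.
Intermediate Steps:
Add(Mul(Add(-172, 20), -228), Mul(Function('U')(-16), Function('p')(6))) = Add(Mul(Add(-172, 20), -228), Mul(Mul(5, Pow(-16, -1)), 6)) = Add(Mul(-152, -228), Mul(Mul(5, Rational(-1, 16)), 6)) = Add(34656, Mul(Rational(-5, 16), 6)) = Add(34656, Rational(-15, 8)) = Rational(277233, 8)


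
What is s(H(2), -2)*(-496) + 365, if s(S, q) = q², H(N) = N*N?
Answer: -1619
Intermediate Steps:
H(N) = N²
s(H(2), -2)*(-496) + 365 = (-2)²*(-496) + 365 = 4*(-496) + 365 = -1984 + 365 = -1619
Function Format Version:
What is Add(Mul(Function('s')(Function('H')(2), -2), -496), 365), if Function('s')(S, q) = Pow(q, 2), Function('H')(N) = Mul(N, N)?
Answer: -1619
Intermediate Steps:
Function('H')(N) = Pow(N, 2)
Add(Mul(Function('s')(Function('H')(2), -2), -496), 365) = Add(Mul(Pow(-2, 2), -496), 365) = Add(Mul(4, -496), 365) = Add(-1984, 365) = -1619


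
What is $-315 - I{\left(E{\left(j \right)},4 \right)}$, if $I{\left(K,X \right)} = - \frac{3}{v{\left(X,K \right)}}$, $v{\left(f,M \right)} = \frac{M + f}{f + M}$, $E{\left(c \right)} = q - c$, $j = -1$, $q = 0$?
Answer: $-312$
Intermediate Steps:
$E{\left(c \right)} = - c$ ($E{\left(c \right)} = 0 - c = - c$)
$v{\left(f,M \right)} = 1$ ($v{\left(f,M \right)} = \frac{M + f}{M + f} = 1$)
$I{\left(K,X \right)} = -3$ ($I{\left(K,X \right)} = - \frac{3}{1} = \left(-3\right) 1 = -3$)
$-315 - I{\left(E{\left(j \right)},4 \right)} = -315 - -3 = -315 + 3 = -312$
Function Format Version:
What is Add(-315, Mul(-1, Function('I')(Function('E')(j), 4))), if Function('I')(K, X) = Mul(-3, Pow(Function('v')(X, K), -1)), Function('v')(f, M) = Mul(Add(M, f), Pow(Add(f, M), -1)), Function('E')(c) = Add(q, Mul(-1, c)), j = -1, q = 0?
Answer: -312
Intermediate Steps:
Function('E')(c) = Mul(-1, c) (Function('E')(c) = Add(0, Mul(-1, c)) = Mul(-1, c))
Function('v')(f, M) = 1 (Function('v')(f, M) = Mul(Add(M, f), Pow(Add(M, f), -1)) = 1)
Function('I')(K, X) = -3 (Function('I')(K, X) = Mul(-3, Pow(1, -1)) = Mul(-3, 1) = -3)
Add(-315, Mul(-1, Function('I')(Function('E')(j), 4))) = Add(-315, Mul(-1, -3)) = Add(-315, 3) = -312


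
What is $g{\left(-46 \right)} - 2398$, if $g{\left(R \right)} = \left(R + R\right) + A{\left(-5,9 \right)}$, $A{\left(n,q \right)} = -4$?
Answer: $-2494$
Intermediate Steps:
$g{\left(R \right)} = -4 + 2 R$ ($g{\left(R \right)} = \left(R + R\right) - 4 = 2 R - 4 = -4 + 2 R$)
$g{\left(-46 \right)} - 2398 = \left(-4 + 2 \left(-46\right)\right) - 2398 = \left(-4 - 92\right) - 2398 = -96 - 2398 = -2494$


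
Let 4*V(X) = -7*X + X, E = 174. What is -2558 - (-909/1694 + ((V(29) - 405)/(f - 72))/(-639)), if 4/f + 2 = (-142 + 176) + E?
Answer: -621957454397/243194028 ≈ -2557.5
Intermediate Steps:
f = 2/103 (f = 4/(-2 + ((-142 + 176) + 174)) = 4/(-2 + (34 + 174)) = 4/(-2 + 208) = 4/206 = 4*(1/206) = 2/103 ≈ 0.019417)
V(X) = -3*X/2 (V(X) = (-7*X + X)/4 = (-6*X)/4 = -3*X/2)
-2558 - (-909/1694 + ((V(29) - 405)/(f - 72))/(-639)) = -2558 - (-909/1694 + ((-3/2*29 - 405)/(2/103 - 72))/(-639)) = -2558 - (-909*1/1694 + ((-87/2 - 405)/(-7414/103))*(-1/639)) = -2558 - (-909/1694 - 897/2*(-103/7414)*(-1/639)) = -2558 - (-909/1694 + (92391/14828)*(-1/639)) = -2558 - (-909/1694 - 30797/3158364) = -2558 - 1*(-132869227/243194028) = -2558 + 132869227/243194028 = -621957454397/243194028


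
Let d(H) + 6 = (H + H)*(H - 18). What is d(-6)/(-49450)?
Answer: -141/24725 ≈ -0.0057027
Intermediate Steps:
d(H) = -6 + 2*H*(-18 + H) (d(H) = -6 + (H + H)*(H - 18) = -6 + (2*H)*(-18 + H) = -6 + 2*H*(-18 + H))
d(-6)/(-49450) = (-6 - 36*(-6) + 2*(-6)²)/(-49450) = (-6 + 216 + 2*36)*(-1/49450) = (-6 + 216 + 72)*(-1/49450) = 282*(-1/49450) = -141/24725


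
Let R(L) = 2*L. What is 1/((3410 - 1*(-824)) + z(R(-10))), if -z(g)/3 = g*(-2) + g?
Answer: 1/4174 ≈ 0.00023958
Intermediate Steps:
z(g) = 3*g (z(g) = -3*(g*(-2) + g) = -3*(-2*g + g) = -(-3)*g = 3*g)
1/((3410 - 1*(-824)) + z(R(-10))) = 1/((3410 - 1*(-824)) + 3*(2*(-10))) = 1/((3410 + 824) + 3*(-20)) = 1/(4234 - 60) = 1/4174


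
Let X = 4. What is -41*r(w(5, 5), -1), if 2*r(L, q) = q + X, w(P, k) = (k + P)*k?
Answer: -123/2 ≈ -61.500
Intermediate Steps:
w(P, k) = k*(P + k) (w(P, k) = (P + k)*k = k*(P + k))
r(L, q) = 2 + q/2 (r(L, q) = (q + 4)/2 = (4 + q)/2 = 2 + q/2)
-41*r(w(5, 5), -1) = -41*(2 + (½)*(-1)) = -41*(2 - ½) = -41*3/2 = -123/2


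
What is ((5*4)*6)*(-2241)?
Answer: -268920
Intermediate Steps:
((5*4)*6)*(-2241) = (20*6)*(-2241) = 120*(-2241) = -268920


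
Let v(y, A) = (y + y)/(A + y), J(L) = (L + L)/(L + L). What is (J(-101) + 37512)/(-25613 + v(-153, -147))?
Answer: -1875650/1280599 ≈ -1.4647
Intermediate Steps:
J(L) = 1 (J(L) = (2*L)/((2*L)) = (2*L)*(1/(2*L)) = 1)
v(y, A) = 2*y/(A + y) (v(y, A) = (2*y)/(A + y) = 2*y/(A + y))
(J(-101) + 37512)/(-25613 + v(-153, -147)) = (1 + 37512)/(-25613 + 2*(-153)/(-147 - 153)) = 37513/(-25613 + 2*(-153)/(-300)) = 37513/(-25613 + 2*(-153)*(-1/300)) = 37513/(-25613 + 51/50) = 37513/(-1280599/50) = 37513*(-50/1280599) = -1875650/1280599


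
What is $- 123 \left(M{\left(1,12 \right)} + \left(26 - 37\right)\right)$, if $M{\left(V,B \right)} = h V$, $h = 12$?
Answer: $-123$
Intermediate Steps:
$M{\left(V,B \right)} = 12 V$
$- 123 \left(M{\left(1,12 \right)} + \left(26 - 37\right)\right) = - 123 \left(12 \cdot 1 + \left(26 - 37\right)\right) = - 123 \left(12 + \left(26 - 37\right)\right) = - 123 \left(12 - 11\right) = \left(-123\right) 1 = -123$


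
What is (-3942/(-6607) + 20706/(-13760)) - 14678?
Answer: -667246797791/45456160 ≈ -14679.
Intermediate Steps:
(-3942/(-6607) + 20706/(-13760)) - 14678 = (-3942*(-1/6607) + 20706*(-1/13760)) - 14678 = (3942/6607 - 10353/6880) - 14678 = -41281311/45456160 - 14678 = -667246797791/45456160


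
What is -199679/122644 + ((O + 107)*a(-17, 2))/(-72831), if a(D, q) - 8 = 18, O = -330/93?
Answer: -153684586909/92300280028 ≈ -1.6651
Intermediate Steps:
O = -110/31 (O = -330*1/93 = -110/31 ≈ -3.5484)
a(D, q) = 26 (a(D, q) = 8 + 18 = 26)
-199679/122644 + ((O + 107)*a(-17, 2))/(-72831) = -199679/122644 + ((-110/31 + 107)*26)/(-72831) = -199679*1/122644 + ((3207/31)*26)*(-1/72831) = -199679/122644 + (83382/31)*(-1/72831) = -199679/122644 - 27794/752587 = -153684586909/92300280028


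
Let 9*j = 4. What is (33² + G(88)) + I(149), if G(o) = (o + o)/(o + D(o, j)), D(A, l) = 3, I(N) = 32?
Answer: 102187/91 ≈ 1122.9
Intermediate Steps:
j = 4/9 (j = (⅑)*4 = 4/9 ≈ 0.44444)
G(o) = 2*o/(3 + o) (G(o) = (o + o)/(o + 3) = (2*o)/(3 + o) = 2*o/(3 + o))
(33² + G(88)) + I(149) = (33² + 2*88/(3 + 88)) + 32 = (1089 + 2*88/91) + 32 = (1089 + 2*88*(1/91)) + 32 = (1089 + 176/91) + 32 = 99275/91 + 32 = 102187/91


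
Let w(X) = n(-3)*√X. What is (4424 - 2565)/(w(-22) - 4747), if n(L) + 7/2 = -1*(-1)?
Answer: -17649346/45068293 + 9295*I*√22/45068293 ≈ -0.39161 + 0.00096736*I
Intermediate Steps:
n(L) = -5/2 (n(L) = -7/2 - 1*(-1) = -7/2 + 1 = -5/2)
w(X) = -5*√X/2
(4424 - 2565)/(w(-22) - 4747) = (4424 - 2565)/(-5*I*√22/2 - 4747) = 1859/(-5*I*√22/2 - 4747) = 1859/(-4747 - 5*I*√22/2)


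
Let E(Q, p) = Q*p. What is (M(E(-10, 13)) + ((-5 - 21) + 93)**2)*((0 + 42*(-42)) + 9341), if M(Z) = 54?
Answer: 34422311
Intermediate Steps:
(M(E(-10, 13)) + ((-5 - 21) + 93)**2)*((0 + 42*(-42)) + 9341) = (54 + ((-5 - 21) + 93)**2)*((0 + 42*(-42)) + 9341) = (54 + (-26 + 93)**2)*((0 - 1764) + 9341) = (54 + 67**2)*(-1764 + 9341) = (54 + 4489)*7577 = 4543*7577 = 34422311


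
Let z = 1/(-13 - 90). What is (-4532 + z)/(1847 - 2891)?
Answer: 155599/35844 ≈ 4.3410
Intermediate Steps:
z = -1/103 (z = 1/(-103) = -1/103 ≈ -0.0097087)
(-4532 + z)/(1847 - 2891) = (-4532 - 1/103)/(1847 - 2891) = -466797/103/(-1044) = -466797/103*(-1/1044) = 155599/35844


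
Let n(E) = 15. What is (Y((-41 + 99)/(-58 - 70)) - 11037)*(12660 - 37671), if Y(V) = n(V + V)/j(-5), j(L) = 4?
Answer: 1103810463/4 ≈ 2.7595e+8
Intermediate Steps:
Y(V) = 15/4
(Y((-41 + 99)/(-58 - 70)) - 11037)*(12660 - 37671) = (15/4 - 11037)*(12660 - 37671) = -44133/4*(-25011) = 1103810463/4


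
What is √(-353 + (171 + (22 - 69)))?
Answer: I*√229 ≈ 15.133*I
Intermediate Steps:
√(-353 + (171 + (22 - 69))) = √(-353 + (171 - 47)) = √(-353 + 124) = √(-229) = I*√229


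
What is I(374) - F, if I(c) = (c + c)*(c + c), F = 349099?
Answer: 210405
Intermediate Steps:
I(c) = 4*c² (I(c) = (2*c)*(2*c) = 4*c²)
I(374) - F = 4*374² - 1*349099 = 4*139876 - 349099 = 559504 - 349099 = 210405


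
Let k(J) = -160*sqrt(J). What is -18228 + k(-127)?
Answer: -18228 - 160*I*sqrt(127) ≈ -18228.0 - 1803.1*I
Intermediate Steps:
-18228 + k(-127) = -18228 - 160*I*sqrt(127)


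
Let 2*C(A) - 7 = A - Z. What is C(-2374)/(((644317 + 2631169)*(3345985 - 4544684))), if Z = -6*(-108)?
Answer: 3015/7852643585428 ≈ 3.8395e-10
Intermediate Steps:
Z = 648
C(A) = -641/2 + A/2 (C(A) = 7/2 + (A - 1*648)/2 = 7/2 + (A - 648)/2 = 7/2 + (-648 + A)/2 = 7/2 + (-324 + A/2) = -641/2 + A/2)
C(-2374)/(((644317 + 2631169)*(3345985 - 4544684))) = (-641/2 + (1/2)*(-2374))/(((644317 + 2631169)*(3345985 - 4544684))) = (-641/2 - 1187)/((3275486*(-1198699))) = -3015/2/(-3926321792714) = -3015/2*(-1/3926321792714) = 3015/7852643585428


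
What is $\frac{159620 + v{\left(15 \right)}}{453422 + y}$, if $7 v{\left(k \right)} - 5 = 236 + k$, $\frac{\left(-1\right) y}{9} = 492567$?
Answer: $- \frac{1117596}{27857767} \approx -0.040118$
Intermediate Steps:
$y = -4433103$ ($y = \left(-9\right) 492567 = -4433103$)
$v{\left(k \right)} = \frac{241}{7} + \frac{k}{7}$ ($v{\left(k \right)} = \frac{5}{7} + \frac{236 + k}{7} = \frac{5}{7} + \left(\frac{236}{7} + \frac{k}{7}\right) = \frac{241}{7} + \frac{k}{7}$)
$\frac{159620 + v{\left(15 \right)}}{453422 + y} = \frac{159620 + \left(\frac{241}{7} + \frac{1}{7} \cdot 15\right)}{453422 - 4433103} = \frac{159620 + \left(\frac{241}{7} + \frac{15}{7}\right)}{-3979681} = \left(159620 + \frac{256}{7}\right) \left(- \frac{1}{3979681}\right) = \frac{1117596}{7} \left(- \frac{1}{3979681}\right) = - \frac{1117596}{27857767}$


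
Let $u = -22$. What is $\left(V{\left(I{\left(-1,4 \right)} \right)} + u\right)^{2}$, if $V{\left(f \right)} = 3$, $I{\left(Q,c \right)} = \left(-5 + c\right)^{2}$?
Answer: $361$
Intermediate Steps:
$\left(V{\left(I{\left(-1,4 \right)} \right)} + u\right)^{2} = \left(3 - 22\right)^{2} = \left(-19\right)^{2} = 361$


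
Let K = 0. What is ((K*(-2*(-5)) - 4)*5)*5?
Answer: -100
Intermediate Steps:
((K*(-2*(-5)) - 4)*5)*5 = ((0*(-2*(-5)) - 4)*5)*5 = ((0*10 - 4)*5)*5 = ((0 - 4)*5)*5 = -4*5*5 = -20*5 = -100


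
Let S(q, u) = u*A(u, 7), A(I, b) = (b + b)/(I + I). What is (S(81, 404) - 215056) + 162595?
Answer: -52454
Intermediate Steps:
A(I, b) = b/I (A(I, b) = (2*b)/((2*I)) = (2*b)*(1/(2*I)) = b/I)
S(q, u) = 7 (S(q, u) = u*(7/u) = 7)
(S(81, 404) - 215056) + 162595 = (7 - 215056) + 162595 = -215049 + 162595 = -52454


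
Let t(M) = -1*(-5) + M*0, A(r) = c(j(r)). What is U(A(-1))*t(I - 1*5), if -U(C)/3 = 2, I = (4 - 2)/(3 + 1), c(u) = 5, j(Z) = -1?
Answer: -30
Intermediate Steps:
I = ½ (I = 2/4 = 2*(¼) = ½ ≈ 0.50000)
A(r) = 5
U(C) = -6 (U(C) = -3*2 = -6)
t(M) = 5 (t(M) = 5 + 0 = 5)
U(A(-1))*t(I - 1*5) = -6*5 = -30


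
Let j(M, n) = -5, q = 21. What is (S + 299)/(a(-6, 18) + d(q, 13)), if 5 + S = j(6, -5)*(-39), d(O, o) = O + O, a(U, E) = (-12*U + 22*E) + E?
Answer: 163/176 ≈ 0.92614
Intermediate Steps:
a(U, E) = -12*U + 23*E
d(O, o) = 2*O
S = 190 (S = -5 - 5*(-39) = -5 + 195 = 190)
(S + 299)/(a(-6, 18) + d(q, 13)) = (190 + 299)/((-12*(-6) + 23*18) + 2*21) = 489/((72 + 414) + 42) = 489/(486 + 42) = 489/528 = 489*(1/528) = 163/176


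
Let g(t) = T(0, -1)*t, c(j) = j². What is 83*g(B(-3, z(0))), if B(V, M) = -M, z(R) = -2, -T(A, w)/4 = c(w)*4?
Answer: -2656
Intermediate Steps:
T(A, w) = -16*w² (T(A, w) = -4*w²*4 = -16*w²)
g(t) = -16*t (g(t) = (-16*(-1)²)*t = (-16*1)*t = -16*t)
83*g(B(-3, z(0))) = 83*(-(-16)*(-2)) = 83*(-16*2) = 83*(-32) = -2656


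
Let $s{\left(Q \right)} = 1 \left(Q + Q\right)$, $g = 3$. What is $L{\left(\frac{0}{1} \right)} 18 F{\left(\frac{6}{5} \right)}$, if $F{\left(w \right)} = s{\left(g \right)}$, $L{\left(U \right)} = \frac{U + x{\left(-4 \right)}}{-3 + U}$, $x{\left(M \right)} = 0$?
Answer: $0$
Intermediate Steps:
$s{\left(Q \right)} = 2 Q$ ($s{\left(Q \right)} = 1 \cdot 2 Q = 2 Q$)
$L{\left(U \right)} = \frac{U}{-3 + U}$ ($L{\left(U \right)} = \frac{U + 0}{-3 + U} = \frac{U}{-3 + U}$)
$F{\left(w \right)} = 6$ ($F{\left(w \right)} = 2 \cdot 3 = 6$)
$L{\left(\frac{0}{1} \right)} 18 F{\left(\frac{6}{5} \right)} = \frac{0 \cdot 1^{-1}}{-3 + \frac{0}{1}} \cdot 18 \cdot 6 = \frac{0 \cdot 1}{-3 + 0 \cdot 1} \cdot 18 \cdot 6 = \frac{0}{-3 + 0} \cdot 18 \cdot 6 = \frac{0}{-3} \cdot 18 \cdot 6 = 0 \left(- \frac{1}{3}\right) 18 \cdot 6 = 0 \cdot 18 \cdot 6 = 0 \cdot 6 = 0$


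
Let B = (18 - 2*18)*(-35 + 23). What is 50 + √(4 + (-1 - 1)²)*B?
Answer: 50 + 432*√2 ≈ 660.94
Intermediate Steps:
B = 216 (B = (18 - 36)*(-12) = -18*(-12) = 216)
50 + √(4 + (-1 - 1)²)*B = 50 + √(4 + (-1 - 1)²)*216 = 50 + √(4 + (-2)²)*216 = 50 + √(4 + 4)*216 = 50 + √8*216 = 50 + (2*√2)*216 = 50 + 432*√2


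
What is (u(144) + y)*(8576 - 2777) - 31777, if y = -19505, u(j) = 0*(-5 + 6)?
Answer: -113141272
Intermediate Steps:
u(j) = 0 (u(j) = 0*1 = 0)
(u(144) + y)*(8576 - 2777) - 31777 = (0 - 19505)*(8576 - 2777) - 31777 = -19505*5799 - 31777 = -113109495 - 31777 = -113141272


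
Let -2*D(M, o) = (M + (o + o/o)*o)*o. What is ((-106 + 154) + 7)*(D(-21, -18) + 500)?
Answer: 168575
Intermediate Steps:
D(M, o) = -o*(M + o*(1 + o))/2 (D(M, o) = -(M + (o + o/o)*o)*o/2 = -(M + (o + 1)*o)*o/2 = -(M + (1 + o)*o)*o/2 = -(M + o*(1 + o))*o/2 = -o*(M + o*(1 + o))/2)
((-106 + 154) + 7)*(D(-21, -18) + 500) = ((-106 + 154) + 7)*(-½*(-18)*(-21 - 18 + (-18)²) + 500) = (48 + 7)*(-½*(-18)*(-21 - 18 + 324) + 500) = 55*(-½*(-18)*285 + 500) = 55*(2565 + 500) = 55*3065 = 168575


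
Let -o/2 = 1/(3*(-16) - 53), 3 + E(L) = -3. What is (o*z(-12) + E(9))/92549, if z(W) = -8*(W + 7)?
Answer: -526/9347449 ≈ -5.6272e-5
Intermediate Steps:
E(L) = -6 (E(L) = -3 - 3 = -6)
z(W) = -56 - 8*W (z(W) = -8*(7 + W) = -56 - 8*W)
o = 2/101 (o = -2/(3*(-16) - 53) = -2/(-48 - 53) = -2/(-101) = -2*(-1/101) = 2/101 ≈ 0.019802)
(o*z(-12) + E(9))/92549 = (2*(-56 - 8*(-12))/101 - 6)/92549 = (2*(-56 + 96)/101 - 6)*(1/92549) = ((2/101)*40 - 6)*(1/92549) = (80/101 - 6)*(1/92549) = -526/101*1/92549 = -526/9347449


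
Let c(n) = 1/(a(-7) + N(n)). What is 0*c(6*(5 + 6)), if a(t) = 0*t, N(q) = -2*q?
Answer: 0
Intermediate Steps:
a(t) = 0
c(n) = -1/(2*n) (c(n) = 1/(0 - 2*n) = 1/(-2*n) = -1/(2*n))
0*c(6*(5 + 6)) = 0*(-1/(6*(5 + 6))/2) = 0*(-1/(2*(6*11))) = 0*(-1/2/66) = 0*(-1/2*1/66) = 0*(-1/132) = 0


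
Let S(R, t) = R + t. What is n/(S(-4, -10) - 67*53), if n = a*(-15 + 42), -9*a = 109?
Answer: 327/3565 ≈ 0.091725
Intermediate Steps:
a = -109/9 (a = -⅑*109 = -109/9 ≈ -12.111)
n = -327 (n = -109*(-15 + 42)/9 = -109/9*27 = -327)
n/(S(-4, -10) - 67*53) = -327/((-4 - 10) - 67*53) = -327/(-14 - 3551) = -327/(-3565) = -327*(-1/3565) = 327/3565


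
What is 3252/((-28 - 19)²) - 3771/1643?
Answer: -2987103/3629387 ≈ -0.82303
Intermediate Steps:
3252/((-28 - 19)²) - 3771/1643 = 3252/((-47)²) - 3771*1/1643 = 3252/2209 - 3771/1643 = -2987103/3629387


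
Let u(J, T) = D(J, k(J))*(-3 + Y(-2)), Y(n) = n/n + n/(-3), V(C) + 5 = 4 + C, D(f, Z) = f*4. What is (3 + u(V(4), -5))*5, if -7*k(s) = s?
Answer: -65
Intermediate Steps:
k(s) = -s/7
D(f, Z) = 4*f
V(C) = -1 + C (V(C) = -5 + (4 + C) = -1 + C)
Y(n) = 1 - n/3 (Y(n) = 1 + n*(-⅓) = 1 - n/3)
u(J, T) = -16*J/3 (u(J, T) = (4*J)*(-3 + (1 - ⅓*(-2))) = (4*J)*(-3 + (1 + ⅔)) = (4*J)*(-3 + 5/3) = (4*J)*(-4/3) = -16*J/3)
(3 + u(V(4), -5))*5 = (3 - 16*(-1 + 4)/3)*5 = (3 - 16/3*3)*5 = (3 - 16)*5 = -13*5 = -65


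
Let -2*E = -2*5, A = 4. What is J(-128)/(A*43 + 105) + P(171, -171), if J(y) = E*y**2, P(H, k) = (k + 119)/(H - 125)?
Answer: 1876958/6371 ≈ 294.61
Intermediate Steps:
P(H, k) = (119 + k)/(-125 + H)
E = 5 (E = -(-1)*5 = -1/2*(-10) = 5)
J(y) = 5*y**2
J(-128)/(A*43 + 105) + P(171, -171) = (5*(-128)**2)/(4*43 + 105) + (119 - 171)/(-125 + 171) = (5*16384)/(172 + 105) - 52/46 = 81920/277 + (1/46)*(-52) = 81920*(1/277) - 26/23 = 81920/277 - 26/23 = 1876958/6371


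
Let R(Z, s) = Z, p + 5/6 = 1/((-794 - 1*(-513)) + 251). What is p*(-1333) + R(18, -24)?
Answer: 17599/15 ≈ 1173.3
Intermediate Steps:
p = -13/15 (p = -⅚ + 1/((-794 - 1*(-513)) + 251) = -⅚ + 1/((-794 + 513) + 251) = -⅚ + 1/(-281 + 251) = -⅚ + 1/(-30) = -⅚ - 1/30 = -13/15 ≈ -0.86667)
p*(-1333) + R(18, -24) = -13/15*(-1333) + 18 = 17329/15 + 18 = 17599/15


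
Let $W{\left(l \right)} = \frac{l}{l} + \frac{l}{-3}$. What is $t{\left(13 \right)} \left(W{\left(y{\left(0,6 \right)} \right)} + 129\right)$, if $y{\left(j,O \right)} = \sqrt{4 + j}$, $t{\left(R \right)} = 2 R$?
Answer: $\frac{10088}{3} \approx 3362.7$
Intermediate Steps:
$W{\left(l \right)} = 1 - \frac{l}{3}$ ($W{\left(l \right)} = 1 + l \left(- \frac{1}{3}\right) = 1 - \frac{l}{3}$)
$t{\left(13 \right)} \left(W{\left(y{\left(0,6 \right)} \right)} + 129\right) = 2 \cdot 13 \left(\left(1 - \frac{\sqrt{4 + 0}}{3}\right) + 129\right) = 26 \left(\left(1 - \frac{\sqrt{4}}{3}\right) + 129\right) = 26 \left(\left(1 - \frac{2}{3}\right) + 129\right) = 26 \left(\frac{1}{3} + 129\right) = 26 \cdot \frac{388}{3} = \frac{10088}{3}$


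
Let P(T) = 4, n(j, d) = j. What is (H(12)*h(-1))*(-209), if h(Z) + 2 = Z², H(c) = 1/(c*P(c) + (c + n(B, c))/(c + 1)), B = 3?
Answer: 2717/639 ≈ 4.2520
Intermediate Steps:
H(c) = 1/(4*c + (3 + c)/(1 + c)) (H(c) = 1/(c*4 + (c + 3)/(c + 1)) = 1/(4*c + (3 + c)/(1 + c)))
h(Z) = -2 + Z²
(H(12)*h(-1))*(-209) = (((1 + 12)/(3 + 4*12² + 5*12))*(-2 + (-1)²))*(-209) = ((13/(3 + 4*144 + 60))*(-2 + 1))*(-209) = ((13/(3 + 576 + 60))*(-1))*(-209) = ((13/639)*(-1))*(-209) = -13/639*(-209) = 2717/639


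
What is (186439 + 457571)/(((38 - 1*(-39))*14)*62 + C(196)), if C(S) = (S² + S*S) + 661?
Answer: 644010/144329 ≈ 4.4621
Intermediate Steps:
C(S) = 661 + 2*S² (C(S) = (S² + S²) + 661 = 2*S² + 661 = 661 + 2*S²)
(186439 + 457571)/(((38 - 1*(-39))*14)*62 + C(196)) = (186439 + 457571)/(((38 - 1*(-39))*14)*62 + (661 + 2*196²)) = 644010/(((38 + 39)*14)*62 + (661 + 2*38416)) = 644010/((77*14)*62 + (661 + 76832)) = 644010/(1078*62 + 77493) = 644010/(66836 + 77493) = 644010/144329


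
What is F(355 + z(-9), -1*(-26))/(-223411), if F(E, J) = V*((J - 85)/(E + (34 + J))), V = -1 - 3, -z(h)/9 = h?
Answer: -59/27702964 ≈ -2.1297e-6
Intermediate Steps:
z(h) = -9*h
V = -4
F(E, J) = -4*(-85 + J)/(34 + E + J) (F(E, J) = -4*(J - 85)/(E + (34 + J)) = -4*(-85 + J)/(34 + E + J))
F(355 + z(-9), -1*(-26))/(-223411) = (4*(85 - (-1)*(-26))/(34 + (355 - 9*(-9)) - 1*(-26)))/(-223411) = (4*(85 - 1*26)/(34 + (355 + 81) + 26))*(-1/223411) = (4*(85 - 26)/(34 + 436 + 26))*(-1/223411) = (4*59/496)*(-1/223411) = (4*(1/496)*59)*(-1/223411) = (59/124)*(-1/223411) = -59/27702964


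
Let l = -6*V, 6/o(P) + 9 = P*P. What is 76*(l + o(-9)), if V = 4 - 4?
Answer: 19/3 ≈ 6.3333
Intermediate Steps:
V = 0
o(P) = 6/(-9 + P²) (o(P) = 6/(-9 + P*P) = 6/(-9 + P²))
l = 0 (l = -6*0 = 0)
76*(l + o(-9)) = 76*(0 + 6/(-9 + (-9)²)) = 76*(0 + 6/(-9 + 81)) = 76*(0 + 6/72) = 76*(0 + 6*(1/72)) = 76*(0 + 1/12) = 76*(1/12) = 19/3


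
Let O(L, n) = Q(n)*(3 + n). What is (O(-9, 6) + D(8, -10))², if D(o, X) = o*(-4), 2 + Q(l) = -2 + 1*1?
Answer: 3481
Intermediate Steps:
Q(l) = -3 (Q(l) = -2 + (-2 + 1*1) = -2 + (-2 + 1) = -2 - 1 = -3)
D(o, X) = -4*o
O(L, n) = -9 - 3*n (O(L, n) = -3*(3 + n) = -9 - 3*n)
(O(-9, 6) + D(8, -10))² = ((-9 - 3*6) - 4*8)² = ((-9 - 18) - 32)² = (-27 - 32)² = (-59)² = 3481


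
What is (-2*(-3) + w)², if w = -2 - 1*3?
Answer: 1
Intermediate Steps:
w = -5 (w = -2 - 3 = -5)
(-2*(-3) + w)² = (-2*(-3) - 5)² = (6 - 5)² = 1² = 1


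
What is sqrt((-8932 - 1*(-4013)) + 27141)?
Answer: sqrt(22222) ≈ 149.07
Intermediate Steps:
sqrt((-8932 - 1*(-4013)) + 27141) = sqrt((-8932 + 4013) + 27141) = sqrt(-4919 + 27141) = sqrt(22222)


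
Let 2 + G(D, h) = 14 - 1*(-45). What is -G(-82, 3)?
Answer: -57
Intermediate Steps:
G(D, h) = 57 (G(D, h) = -2 + (14 - 1*(-45)) = -2 + (14 + 45) = -2 + 59 = 57)
-G(-82, 3) = -1*57 = -57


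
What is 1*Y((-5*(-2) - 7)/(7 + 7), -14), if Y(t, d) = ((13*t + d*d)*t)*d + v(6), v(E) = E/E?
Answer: -8335/14 ≈ -595.36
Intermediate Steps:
v(E) = 1
Y(t, d) = 1 + d*t*(d² + 13*t) (Y(t, d) = ((13*t + d*d)*t)*d + 1 = ((13*t + d²)*t)*d + 1 = ((d² + 13*t)*t)*d + 1 = (t*(d² + 13*t))*d + 1 = d*t*(d² + 13*t) + 1 = 1 + d*t*(d² + 13*t))
1*Y((-5*(-2) - 7)/(7 + 7), -14) = 1*(1 + ((-5*(-2) - 7)/(7 + 7))*(-14)³ + 13*(-14)*((-5*(-2) - 7)/(7 + 7))²) = 1*(1 + ((10 - 7)/14)*(-2744) + 13*(-14)*((10 - 7)/14)²) = 1*(1 + (3*(1/14))*(-2744) + 13*(-14)*(3*(1/14))²) = 1*(1 + (3/14)*(-2744) + 13*(-14)*(3/14)²) = 1*(1 - 588 + 13*(-14)*(9/196)) = 1*(1 - 588 - 117/14) = 1*(-8335/14) = -8335/14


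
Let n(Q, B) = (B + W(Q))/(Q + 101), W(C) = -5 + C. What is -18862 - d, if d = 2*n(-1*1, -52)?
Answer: -471521/25 ≈ -18861.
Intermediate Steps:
n(Q, B) = (-5 + B + Q)/(101 + Q) (n(Q, B) = (B + (-5 + Q))/(Q + 101) = (-5 + B + Q)/(101 + Q))
d = -29/25 (d = 2*((-5 - 52 - 1*1)/(101 - 1*1)) = 2*((-5 - 52 - 1)/(101 - 1)) = 2*(-58/100) = 2*((1/100)*(-58)) = 2*(-29/50) = -29/25 ≈ -1.1600)
-18862 - d = -18862 - 1*(-29/25) = -18862 + 29/25 = -471521/25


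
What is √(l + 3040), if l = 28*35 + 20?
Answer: 2*√1010 ≈ 63.561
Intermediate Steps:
l = 1000 (l = 980 + 20 = 1000)
√(l + 3040) = √(1000 + 3040) = √4040 = 2*√1010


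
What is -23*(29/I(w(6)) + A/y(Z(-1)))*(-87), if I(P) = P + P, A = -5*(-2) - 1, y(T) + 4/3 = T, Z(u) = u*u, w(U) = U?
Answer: -196765/4 ≈ -49191.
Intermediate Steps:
Z(u) = u**2
y(T) = -4/3 + T
A = 9 (A = 10 - 1 = 9)
I(P) = 2*P
-23*(29/I(w(6)) + A/y(Z(-1)))*(-87) = -23*(29/((2*6)) + 9/(-4/3 + (-1)**2))*(-87) = -23*(29/12 + 9/(-4/3 + 1))*(-87) = -23*(29*(1/12) + 9/(-1/3))*(-87) = -23*(29/12 + 9*(-3))*(-87) = -23*(29/12 - 27)*(-87) = -23*(-295/12)*(-87) = (6785/12)*(-87) = -196765/4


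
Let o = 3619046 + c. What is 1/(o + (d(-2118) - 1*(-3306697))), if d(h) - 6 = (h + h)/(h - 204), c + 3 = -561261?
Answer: 387/2463056401 ≈ 1.5712e-7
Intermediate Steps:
c = -561264 (c = -3 - 561261 = -561264)
d(h) = 6 + 2*h/(-204 + h) (d(h) = 6 + (h + h)/(h - 204) = 6 + (2*h)/(-204 + h) = 6 + 2*h/(-204 + h))
o = 3057782 (o = 3619046 - 561264 = 3057782)
1/(o + (d(-2118) - 1*(-3306697))) = 1/(3057782 + (8*(-153 - 2118)/(-204 - 2118) - 1*(-3306697))) = 1/(3057782 + (8*(-2271)/(-2322) + 3306697)) = 1/(3057782 + (8*(-1/2322)*(-2271) + 3306697)) = 1/(3057782 + (3028/387 + 3306697)) = 1/(3057782 + 1279694767/387) = 1/(2463056401/387) = 387/2463056401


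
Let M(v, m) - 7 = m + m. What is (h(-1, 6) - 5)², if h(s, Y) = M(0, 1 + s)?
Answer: 4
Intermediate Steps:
M(v, m) = 7 + 2*m (M(v, m) = 7 + (m + m) = 7 + 2*m)
h(s, Y) = 9 + 2*s (h(s, Y) = 7 + 2*(1 + s) = 7 + (2 + 2*s) = 9 + 2*s)
(h(-1, 6) - 5)² = ((9 + 2*(-1)) - 5)² = ((9 - 2) - 5)² = (7 - 5)² = 2² = 4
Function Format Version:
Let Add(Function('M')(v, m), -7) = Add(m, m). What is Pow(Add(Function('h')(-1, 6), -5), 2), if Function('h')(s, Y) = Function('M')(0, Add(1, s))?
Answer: 4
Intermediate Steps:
Function('M')(v, m) = Add(7, Mul(2, m)) (Function('M')(v, m) = Add(7, Add(m, m)) = Add(7, Mul(2, m)))
Function('h')(s, Y) = Add(9, Mul(2, s)) (Function('h')(s, Y) = Add(7, Mul(2, Add(1, s))) = Add(7, Add(2, Mul(2, s))) = Add(9, Mul(2, s)))
Pow(Add(Function('h')(-1, 6), -5), 2) = Pow(Add(Add(9, Mul(2, -1)), -5), 2) = Pow(Add(Add(9, -2), -5), 2) = Pow(Add(7, -5), 2) = Pow(2, 2) = 4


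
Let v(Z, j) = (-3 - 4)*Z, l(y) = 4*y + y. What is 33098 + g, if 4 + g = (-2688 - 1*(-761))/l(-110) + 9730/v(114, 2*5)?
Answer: 1037224489/31350 ≈ 33085.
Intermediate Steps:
l(y) = 5*y
v(Z, j) = -7*Z
g = -397811/31350 (g = -4 + ((-2688 - 1*(-761))/((5*(-110))) + 9730/((-7*114))) = -4 + ((-2688 + 761)/(-550) + 9730/(-798)) = -4 + (-1927*(-1/550) + 9730*(-1/798)) = -4 + (1927/550 - 695/57) = -4 - 272411/31350 = -397811/31350 ≈ -12.689)
33098 + g = 33098 - 397811/31350 = 1037224489/31350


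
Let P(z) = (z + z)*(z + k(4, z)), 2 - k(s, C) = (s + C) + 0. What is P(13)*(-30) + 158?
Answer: 1718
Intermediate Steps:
k(s, C) = 2 - C - s (k(s, C) = 2 - ((s + C) + 0) = 2 - ((C + s) + 0) = 2 - (C + s) = 2 + (-C - s) = 2 - C - s)
P(z) = -4*z (P(z) = (z + z)*(z + (2 - z - 1*4)) = (2*z)*(z + (2 - z - 4)) = (2*z)*(z + (-2 - z)) = (2*z)*(-2) = -4*z)
P(13)*(-30) + 158 = -4*13*(-30) + 158 = -52*(-30) + 158 = 1560 + 158 = 1718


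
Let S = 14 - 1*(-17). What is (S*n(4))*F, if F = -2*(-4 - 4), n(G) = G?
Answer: 1984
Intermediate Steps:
F = 16 (F = -2*(-8) = 16)
S = 31 (S = 14 + 17 = 31)
(S*n(4))*F = (31*4)*16 = 124*16 = 1984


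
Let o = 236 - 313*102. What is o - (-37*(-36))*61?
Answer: -112942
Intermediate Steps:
o = -31690 (o = 236 - 31926 = -31690)
o - (-37*(-36))*61 = -31690 - (-37*(-36))*61 = -31690 - 1332*61 = -31690 - 1*81252 = -31690 - 81252 = -112942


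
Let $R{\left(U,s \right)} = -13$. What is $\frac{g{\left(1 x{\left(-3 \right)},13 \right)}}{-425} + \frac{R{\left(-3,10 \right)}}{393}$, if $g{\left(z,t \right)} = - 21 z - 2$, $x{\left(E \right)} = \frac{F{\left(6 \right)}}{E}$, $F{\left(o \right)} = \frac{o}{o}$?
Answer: $- \frac{1498}{33405} \approx -0.044844$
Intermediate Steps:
$F{\left(o \right)} = 1$
$x{\left(E \right)} = \frac{1}{E}$ ($x{\left(E \right)} = 1 \frac{1}{E} = \frac{1}{E}$)
$g{\left(z,t \right)} = -2 - 21 z$
$\frac{g{\left(1 x{\left(-3 \right)},13 \right)}}{-425} + \frac{R{\left(-3,10 \right)}}{393} = \frac{-2 - 21 \cdot 1 \frac{1}{-3}}{-425} - \frac{13}{393} = \left(-2 - 21 \cdot 1 \left(- \frac{1}{3}\right)\right) \left(- \frac{1}{425}\right) - \frac{13}{393} = \left(-2 - -7\right) \left(- \frac{1}{425}\right) - \frac{13}{393} = \left(-2 + 7\right) \left(- \frac{1}{425}\right) - \frac{13}{393} = 5 \left(- \frac{1}{425}\right) - \frac{13}{393} = - \frac{1}{85} - \frac{13}{393} = - \frac{1498}{33405}$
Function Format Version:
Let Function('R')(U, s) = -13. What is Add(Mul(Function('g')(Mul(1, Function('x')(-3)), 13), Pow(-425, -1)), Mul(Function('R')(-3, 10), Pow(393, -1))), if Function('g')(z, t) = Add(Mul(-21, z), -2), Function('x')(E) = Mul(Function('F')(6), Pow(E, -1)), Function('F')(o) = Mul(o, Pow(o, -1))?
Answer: Rational(-1498, 33405) ≈ -0.044844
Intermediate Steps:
Function('F')(o) = 1
Function('x')(E) = Pow(E, -1) (Function('x')(E) = Mul(1, Pow(E, -1)) = Pow(E, -1))
Function('g')(z, t) = Add(-2, Mul(-21, z))
Add(Mul(Function('g')(Mul(1, Function('x')(-3)), 13), Pow(-425, -1)), Mul(Function('R')(-3, 10), Pow(393, -1))) = Add(Mul(Add(-2, Mul(-21, Mul(1, Pow(-3, -1)))), Pow(-425, -1)), Mul(-13, Pow(393, -1))) = Add(Mul(Add(-2, Mul(-21, Mul(1, Rational(-1, 3)))), Rational(-1, 425)), Mul(-13, Rational(1, 393))) = Add(Mul(Add(-2, Mul(-21, Rational(-1, 3))), Rational(-1, 425)), Rational(-13, 393)) = Add(Mul(Add(-2, 7), Rational(-1, 425)), Rational(-13, 393)) = Add(Mul(5, Rational(-1, 425)), Rational(-13, 393)) = Add(Rational(-1, 85), Rational(-13, 393)) = Rational(-1498, 33405)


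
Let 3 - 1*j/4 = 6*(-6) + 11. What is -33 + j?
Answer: 79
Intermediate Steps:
j = 112 (j = 12 - 4*(6*(-6) + 11) = 12 - 4*(-36 + 11) = 12 - 4*(-25) = 12 + 100 = 112)
-33 + j = -33 + 112 = 79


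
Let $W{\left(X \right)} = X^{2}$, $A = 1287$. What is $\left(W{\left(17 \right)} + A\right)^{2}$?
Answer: $2483776$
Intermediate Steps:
$\left(W{\left(17 \right)} + A\right)^{2} = \left(17^{2} + 1287\right)^{2} = \left(289 + 1287\right)^{2} = 1576^{2} = 2483776$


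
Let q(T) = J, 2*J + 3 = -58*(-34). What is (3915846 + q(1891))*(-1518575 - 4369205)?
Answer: -23061436281290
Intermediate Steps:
J = 1969/2 (J = -3/2 + (-58*(-34))/2 = -3/2 + (1/2)*1972 = -3/2 + 986 = 1969/2 ≈ 984.50)
q(T) = 1969/2
(3915846 + q(1891))*(-1518575 - 4369205) = (3915846 + 1969/2)*(-1518575 - 4369205) = (7833661/2)*(-5887780) = -23061436281290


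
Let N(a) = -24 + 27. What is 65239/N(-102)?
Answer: 65239/3 ≈ 21746.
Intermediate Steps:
N(a) = 3
65239/N(-102) = 65239/3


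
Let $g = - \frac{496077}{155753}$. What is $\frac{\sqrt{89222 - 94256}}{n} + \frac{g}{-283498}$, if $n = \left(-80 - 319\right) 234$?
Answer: $\frac{496077}{44155663994} - \frac{i \sqrt{5034}}{93366} \approx 1.1235 \cdot 10^{-5} - 0.00075992 i$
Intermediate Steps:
$n = -93366$ ($n = \left(-399\right) 234 = -93366$)
$g = - \frac{496077}{155753}$ ($g = \left(-496077\right) \frac{1}{155753} = - \frac{496077}{155753} \approx -3.185$)
$\frac{\sqrt{89222 - 94256}}{n} + \frac{g}{-283498} = \frac{\sqrt{89222 - 94256}}{-93366} - \frac{496077}{155753 \left(-283498\right)} = \sqrt{-5034} \left(- \frac{1}{93366}\right) - - \frac{496077}{44155663994} = i \sqrt{5034} \left(- \frac{1}{93366}\right) + \frac{496077}{44155663994} = - \frac{i \sqrt{5034}}{93366} + \frac{496077}{44155663994} = \frac{496077}{44155663994} - \frac{i \sqrt{5034}}{93366}$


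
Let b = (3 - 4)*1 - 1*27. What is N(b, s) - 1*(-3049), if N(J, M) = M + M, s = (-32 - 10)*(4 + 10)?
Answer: 1873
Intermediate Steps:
s = -588 (s = -42*14 = -588)
b = -28 (b = -1*1 - 27 = -1 - 27 = -28)
N(J, M) = 2*M
N(b, s) - 1*(-3049) = 2*(-588) - 1*(-3049) = -1176 + 3049 = 1873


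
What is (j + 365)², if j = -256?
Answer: 11881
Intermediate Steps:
(j + 365)² = (-256 + 365)² = 109² = 11881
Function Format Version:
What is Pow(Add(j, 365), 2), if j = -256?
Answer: 11881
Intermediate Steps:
Pow(Add(j, 365), 2) = Pow(Add(-256, 365), 2) = Pow(109, 2) = 11881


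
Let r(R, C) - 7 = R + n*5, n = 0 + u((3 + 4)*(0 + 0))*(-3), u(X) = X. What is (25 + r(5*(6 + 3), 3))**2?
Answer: 5929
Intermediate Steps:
n = 0 (n = 0 + ((3 + 4)*(0 + 0))*(-3) = 0 + (7*0)*(-3) = 0 + 0*(-3) = 0 + 0 = 0)
r(R, C) = 7 + R (r(R, C) = 7 + (R + 0*5) = 7 + (R + 0) = 7 + R)
(25 + r(5*(6 + 3), 3))**2 = (25 + (7 + 5*(6 + 3)))**2 = (25 + (7 + 5*9))**2 = (25 + (7 + 45))**2 = (25 + 52)**2 = 77**2 = 5929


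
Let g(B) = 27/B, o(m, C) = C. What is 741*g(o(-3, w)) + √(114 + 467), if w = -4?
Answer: -20007/4 + √581 ≈ -4977.6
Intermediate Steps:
741*g(o(-3, w)) + √(114 + 467) = 741*(27/(-4)) + √(114 + 467) = 741*(27*(-¼)) + √581 = 741*(-27/4) + √581 = -20007/4 + √581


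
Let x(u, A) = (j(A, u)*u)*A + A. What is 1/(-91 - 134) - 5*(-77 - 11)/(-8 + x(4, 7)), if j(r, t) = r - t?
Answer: 98917/18675 ≈ 5.2968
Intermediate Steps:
x(u, A) = A + A*u*(A - u) (x(u, A) = ((A - u)*u)*A + A = (u*(A - u))*A + A = A*u*(A - u) + A = A + A*u*(A - u))
1/(-91 - 134) - 5*(-77 - 11)/(-8 + x(4, 7)) = 1/(-91 - 134) - 5*(-77 - 11)/(-8 + 7*(1 + 4*(7 - 1*4))) = 1/(-225) - (-440)/(-8 + 7*(1 + 4*(7 - 4))) = -1/225 - (-440)/(-8 + 7*(1 + 4*3)) = -1/225 - (-440)/(-8 + 7*(1 + 12)) = -1/225 - (-440)/(-8 + 7*13) = -1/225 - (-440)/(-8 + 91) = -1/225 - (-440)/83 = -1/225 - 5*(-88/83) = -1/225 + 440/83 = 98917/18675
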